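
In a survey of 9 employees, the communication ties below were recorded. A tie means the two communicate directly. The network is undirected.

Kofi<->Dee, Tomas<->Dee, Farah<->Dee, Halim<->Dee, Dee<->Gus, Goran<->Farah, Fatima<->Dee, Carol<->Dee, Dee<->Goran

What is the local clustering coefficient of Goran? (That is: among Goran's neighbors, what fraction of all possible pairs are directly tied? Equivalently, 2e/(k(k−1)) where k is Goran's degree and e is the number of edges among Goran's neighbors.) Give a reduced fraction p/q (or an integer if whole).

Goran's neighbors: Dee and Farah (k = 2).
Possible neighbor pairs: C(2,2) = 1. Edges among them: Dee–Farah → e = 1.
Clustering(Goran) = 1/1.

1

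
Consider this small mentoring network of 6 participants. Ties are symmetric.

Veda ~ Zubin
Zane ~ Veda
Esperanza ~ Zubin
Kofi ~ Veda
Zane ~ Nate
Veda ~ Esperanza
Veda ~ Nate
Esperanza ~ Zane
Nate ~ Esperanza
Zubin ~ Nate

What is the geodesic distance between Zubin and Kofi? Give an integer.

2

One shortest route is Zubin – Veda – Kofi, which uses 2 edges, and Zubin and Kofi are not directly tied, so nothing shorter exists. So d(Zubin,Kofi) = 2.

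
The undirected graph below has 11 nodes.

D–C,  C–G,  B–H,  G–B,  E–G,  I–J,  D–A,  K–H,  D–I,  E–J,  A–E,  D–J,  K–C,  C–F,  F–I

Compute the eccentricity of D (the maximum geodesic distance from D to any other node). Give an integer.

Distances from D: A:1, B:3, C:1, E:2, F:2, G:2, H:3, I:1, J:1, K:2.
The largest is 3 (to B and H), so the eccentricity of D is 3.

3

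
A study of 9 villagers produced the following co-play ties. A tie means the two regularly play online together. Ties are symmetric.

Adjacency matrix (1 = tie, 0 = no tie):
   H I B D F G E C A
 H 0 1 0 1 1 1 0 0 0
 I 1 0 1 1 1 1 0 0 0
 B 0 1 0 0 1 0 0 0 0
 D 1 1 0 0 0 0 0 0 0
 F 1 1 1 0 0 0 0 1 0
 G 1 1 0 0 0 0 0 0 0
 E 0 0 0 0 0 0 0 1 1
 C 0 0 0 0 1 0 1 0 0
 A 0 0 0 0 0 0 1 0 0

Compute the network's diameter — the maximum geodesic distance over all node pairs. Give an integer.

5

Eccentricity of each node (its greatest distance to any other): A:5, B:4, C:3, D:5, E:4, F:3, G:5, H:4, I:4.
The maximum eccentricity is 5, realized for instance by the pair D–A via D – H – F – C – E – A. So the diameter is 5.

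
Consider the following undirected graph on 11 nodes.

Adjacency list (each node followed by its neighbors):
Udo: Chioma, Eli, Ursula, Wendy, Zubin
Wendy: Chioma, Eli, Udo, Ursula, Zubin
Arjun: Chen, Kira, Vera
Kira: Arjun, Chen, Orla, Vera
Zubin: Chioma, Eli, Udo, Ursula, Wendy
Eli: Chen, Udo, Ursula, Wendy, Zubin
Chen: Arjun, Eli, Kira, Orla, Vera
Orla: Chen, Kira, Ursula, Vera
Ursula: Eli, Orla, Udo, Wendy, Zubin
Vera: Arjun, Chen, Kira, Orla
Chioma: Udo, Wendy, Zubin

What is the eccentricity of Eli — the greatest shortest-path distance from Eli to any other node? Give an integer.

Distances from Eli: Arjun:2, Chen:1, Chioma:2, Kira:2, Orla:2, Udo:1, Ursula:1, Vera:2, Wendy:1, Zubin:1.
The largest is 2 (to Arjun, Orla, Kira, Vera, and Chioma), so the eccentricity of Eli is 2.

2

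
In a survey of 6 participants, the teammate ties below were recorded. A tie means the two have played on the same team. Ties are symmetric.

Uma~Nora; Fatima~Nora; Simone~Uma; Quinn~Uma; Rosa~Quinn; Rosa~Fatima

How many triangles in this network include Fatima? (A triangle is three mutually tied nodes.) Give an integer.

0

Fatima's neighbors are Nora and Rosa, but none of them are tied to each other, so no triangle contains Fatima.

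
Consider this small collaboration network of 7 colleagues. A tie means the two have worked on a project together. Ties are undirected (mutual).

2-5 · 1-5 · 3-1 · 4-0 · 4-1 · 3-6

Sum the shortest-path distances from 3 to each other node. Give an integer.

12

Distances from 3: 0:3, 1:1, 2:3, 4:2, 5:2, 6:1.
Sum = 3 + 1 + 3 + 2 + 2 + 1 = 12.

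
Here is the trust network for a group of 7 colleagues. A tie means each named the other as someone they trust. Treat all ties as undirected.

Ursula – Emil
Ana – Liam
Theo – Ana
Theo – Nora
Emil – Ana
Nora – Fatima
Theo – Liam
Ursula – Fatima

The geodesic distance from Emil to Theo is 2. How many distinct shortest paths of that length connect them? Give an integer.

The shortest distance is 2, and the only length-2 path is Emil–Ana–Theo. So there is exactly 1 shortest path.

1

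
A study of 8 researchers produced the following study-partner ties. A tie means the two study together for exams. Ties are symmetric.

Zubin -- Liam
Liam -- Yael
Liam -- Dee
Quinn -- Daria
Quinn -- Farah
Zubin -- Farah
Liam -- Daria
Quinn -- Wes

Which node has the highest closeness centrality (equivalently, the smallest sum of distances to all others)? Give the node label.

Liam

Farness (sum of distances to all others) for each node — Daria:12, Dee:17, Farah:14, Liam:11, Quinn:13, Wes:19, Yael:17, Zubin:13.
The smallest farness is 11, for Liam, so Liam has the highest closeness.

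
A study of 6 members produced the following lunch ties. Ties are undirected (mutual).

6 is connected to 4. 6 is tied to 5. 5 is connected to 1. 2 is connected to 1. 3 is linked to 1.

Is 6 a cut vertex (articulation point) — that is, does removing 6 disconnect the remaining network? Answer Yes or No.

Removing 6 leaves {1, 2, 3, and 5} with no path to {4}, so the network splits into 2 components. 6 is a cut vertex.

Yes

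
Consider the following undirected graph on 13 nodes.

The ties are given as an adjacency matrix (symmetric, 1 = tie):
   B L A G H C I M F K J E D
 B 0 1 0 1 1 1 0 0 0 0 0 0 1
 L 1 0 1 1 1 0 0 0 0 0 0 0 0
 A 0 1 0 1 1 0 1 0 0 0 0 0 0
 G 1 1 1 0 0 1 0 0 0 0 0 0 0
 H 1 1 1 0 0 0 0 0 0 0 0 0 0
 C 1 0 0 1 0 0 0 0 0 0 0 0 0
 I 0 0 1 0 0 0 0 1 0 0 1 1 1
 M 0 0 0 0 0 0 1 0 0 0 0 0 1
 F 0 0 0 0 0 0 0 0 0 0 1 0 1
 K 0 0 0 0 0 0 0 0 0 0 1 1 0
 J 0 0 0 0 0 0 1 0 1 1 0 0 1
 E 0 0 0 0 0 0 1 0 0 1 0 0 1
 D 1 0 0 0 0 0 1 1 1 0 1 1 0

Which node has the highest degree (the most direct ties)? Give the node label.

Degrees — A:4, B:5, C:2, D:6, E:3, F:2, G:4, H:3, I:5, J:4, K:2, L:4, M:2.
The maximum is 6, attained only by D.

D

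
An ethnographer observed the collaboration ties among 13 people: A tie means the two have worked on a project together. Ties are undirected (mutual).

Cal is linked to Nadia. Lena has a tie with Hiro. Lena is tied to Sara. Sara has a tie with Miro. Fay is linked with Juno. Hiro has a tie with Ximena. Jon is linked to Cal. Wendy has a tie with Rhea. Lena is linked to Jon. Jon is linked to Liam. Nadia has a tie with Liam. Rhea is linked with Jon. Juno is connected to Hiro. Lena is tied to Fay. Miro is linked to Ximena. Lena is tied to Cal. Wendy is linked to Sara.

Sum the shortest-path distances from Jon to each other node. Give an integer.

23

Distances from Jon: Cal:1, Fay:2, Hiro:2, Juno:3, Lena:1, Liam:1, Miro:3, Nadia:2, Rhea:1, Sara:2, Wendy:2, Ximena:3.
Sum = 1 + 2 + 2 + 3 + 1 + 1 + 3 + 2 + 1 + 2 + 2 + 3 = 23.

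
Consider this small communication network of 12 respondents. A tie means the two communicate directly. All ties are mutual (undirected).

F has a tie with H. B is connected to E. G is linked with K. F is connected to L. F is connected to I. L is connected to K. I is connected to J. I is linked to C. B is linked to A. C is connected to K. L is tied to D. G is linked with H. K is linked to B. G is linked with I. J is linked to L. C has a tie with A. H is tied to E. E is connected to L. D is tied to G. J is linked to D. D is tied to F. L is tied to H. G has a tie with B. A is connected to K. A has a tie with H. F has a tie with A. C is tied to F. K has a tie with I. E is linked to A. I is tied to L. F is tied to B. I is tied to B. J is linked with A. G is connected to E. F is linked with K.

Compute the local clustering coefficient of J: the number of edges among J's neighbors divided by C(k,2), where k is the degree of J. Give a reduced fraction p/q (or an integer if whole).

J's neighbors: A, D, I, and L (k = 4).
Possible neighbor pairs: C(4,2) = 6. Edges among them: D–L, I–L → e = 2.
Clustering(J) = 2/6 = 1/3.

1/3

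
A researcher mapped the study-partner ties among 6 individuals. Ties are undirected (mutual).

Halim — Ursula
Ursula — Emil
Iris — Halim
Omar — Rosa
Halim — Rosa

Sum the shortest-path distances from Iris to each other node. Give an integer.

11

Distances from Iris: Emil:3, Halim:1, Omar:3, Rosa:2, Ursula:2.
Sum = 3 + 1 + 3 + 2 + 2 = 11.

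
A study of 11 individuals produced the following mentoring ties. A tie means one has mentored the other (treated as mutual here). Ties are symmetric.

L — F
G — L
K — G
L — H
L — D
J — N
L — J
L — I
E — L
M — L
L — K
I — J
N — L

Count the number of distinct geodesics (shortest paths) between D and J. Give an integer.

The shortest distance is 2, and the only length-2 path is D–L–J. So there is exactly 1 shortest path.

1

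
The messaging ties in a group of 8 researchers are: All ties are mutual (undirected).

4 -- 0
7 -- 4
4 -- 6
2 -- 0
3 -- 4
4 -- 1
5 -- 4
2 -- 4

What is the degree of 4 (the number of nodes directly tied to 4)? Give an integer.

4 is directly tied to 0, 1, 2, 3, 5, 6, and 7. That is 7 neighbors, so the degree of 4 is 7.

7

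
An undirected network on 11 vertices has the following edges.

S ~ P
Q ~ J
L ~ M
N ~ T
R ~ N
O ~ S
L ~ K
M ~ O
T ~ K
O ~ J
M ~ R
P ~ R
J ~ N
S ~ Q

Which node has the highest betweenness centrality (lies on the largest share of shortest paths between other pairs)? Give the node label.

Unnormalized betweenness of each node: J:25/3, K:2, L:9/2, M:21/2, N:34/3, O:17/2, P:13/6, Q:3/2, R:8, S:14/3, T:9/2.
N has the largest value, 34/3, making it the main broker — the node through which the most shortest paths run.

N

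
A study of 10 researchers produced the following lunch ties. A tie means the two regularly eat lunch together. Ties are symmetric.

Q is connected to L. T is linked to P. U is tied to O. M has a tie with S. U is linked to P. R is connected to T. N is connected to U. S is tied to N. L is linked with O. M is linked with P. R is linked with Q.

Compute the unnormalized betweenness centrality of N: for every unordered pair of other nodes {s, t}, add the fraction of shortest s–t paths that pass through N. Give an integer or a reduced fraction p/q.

7/2

Pairs whose geodesics pass through N — U–S: 1; S–Q: 1/2; S–L: 1; S–O: 1.
All other pairs contribute 0.
Summing the contributions gives betweenness(N) = 7/2.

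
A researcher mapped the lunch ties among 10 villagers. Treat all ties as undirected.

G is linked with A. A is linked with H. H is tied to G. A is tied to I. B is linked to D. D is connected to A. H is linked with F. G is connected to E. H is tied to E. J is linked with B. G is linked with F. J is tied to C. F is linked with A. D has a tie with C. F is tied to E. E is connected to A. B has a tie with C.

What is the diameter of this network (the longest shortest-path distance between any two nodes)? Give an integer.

4

Eccentricity of each node (its greatest distance to any other): A:3, B:3, C:3, D:2, E:4, F:4, G:4, H:4, I:4, J:4.
The maximum eccentricity is 4, realized for instance by the pair J–I via J – B – D – A – I. So the diameter is 4.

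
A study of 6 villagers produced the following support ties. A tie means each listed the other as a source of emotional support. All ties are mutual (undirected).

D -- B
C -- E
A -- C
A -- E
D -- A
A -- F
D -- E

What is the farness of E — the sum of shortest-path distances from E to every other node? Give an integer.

7

Distances from E: A:1, B:2, C:1, D:1, F:2.
Sum = 1 + 2 + 1 + 1 + 2 = 7.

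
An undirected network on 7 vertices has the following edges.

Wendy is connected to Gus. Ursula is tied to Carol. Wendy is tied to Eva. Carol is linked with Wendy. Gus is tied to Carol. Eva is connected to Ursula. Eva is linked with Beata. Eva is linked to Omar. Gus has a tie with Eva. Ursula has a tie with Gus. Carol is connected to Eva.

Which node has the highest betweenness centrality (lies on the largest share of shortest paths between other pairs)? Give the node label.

Unnormalized betweenness of each node: Beata:0, Carol:1/3, Eva:28/3, Gus:1/3, Omar:0, Ursula:0, Wendy:0.
Eva has the largest value, 28/3, making it the main broker — the node through which the most shortest paths run.

Eva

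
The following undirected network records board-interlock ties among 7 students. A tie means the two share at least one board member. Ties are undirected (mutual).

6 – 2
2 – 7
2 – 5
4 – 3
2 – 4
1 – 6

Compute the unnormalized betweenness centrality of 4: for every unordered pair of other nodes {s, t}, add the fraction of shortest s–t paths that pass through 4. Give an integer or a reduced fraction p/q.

5

Pairs whose geodesics pass through 4 — 2–3: 1; 3–1: 1; 3–7: 1; 3–6: 1; 3–5: 1.
All other pairs contribute 0.
Summing the contributions gives betweenness(4) = 5.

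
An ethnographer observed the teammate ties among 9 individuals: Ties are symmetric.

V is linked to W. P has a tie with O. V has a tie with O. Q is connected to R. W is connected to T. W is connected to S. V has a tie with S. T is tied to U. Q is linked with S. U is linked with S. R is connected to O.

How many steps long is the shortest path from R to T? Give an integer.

4

One shortest route is R – O – V – W – T, which uses 4 edges, and at distance 3 from R we only reach {U, W}, which does not include T. So d(R,T) = 4.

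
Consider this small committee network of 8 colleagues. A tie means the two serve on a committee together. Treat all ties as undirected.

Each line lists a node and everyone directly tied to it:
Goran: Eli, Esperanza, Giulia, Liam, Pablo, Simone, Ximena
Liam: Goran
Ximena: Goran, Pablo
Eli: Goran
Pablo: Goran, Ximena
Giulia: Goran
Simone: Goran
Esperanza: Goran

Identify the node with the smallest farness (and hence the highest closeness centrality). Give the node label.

Farness (sum of distances to all others) for each node — Eli:13, Esperanza:13, Giulia:13, Goran:7, Liam:13, Pablo:12, Simone:13, Ximena:12.
The smallest farness is 7, for Goran, so Goran has the highest closeness.

Goran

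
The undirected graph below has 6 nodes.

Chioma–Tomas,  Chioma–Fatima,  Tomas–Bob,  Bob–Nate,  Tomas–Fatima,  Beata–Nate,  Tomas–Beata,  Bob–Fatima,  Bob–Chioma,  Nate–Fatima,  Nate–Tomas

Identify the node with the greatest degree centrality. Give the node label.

Degrees — Beata:2, Bob:4, Chioma:3, Fatima:4, Nate:4, Tomas:5.
The maximum is 5, attained only by Tomas.

Tomas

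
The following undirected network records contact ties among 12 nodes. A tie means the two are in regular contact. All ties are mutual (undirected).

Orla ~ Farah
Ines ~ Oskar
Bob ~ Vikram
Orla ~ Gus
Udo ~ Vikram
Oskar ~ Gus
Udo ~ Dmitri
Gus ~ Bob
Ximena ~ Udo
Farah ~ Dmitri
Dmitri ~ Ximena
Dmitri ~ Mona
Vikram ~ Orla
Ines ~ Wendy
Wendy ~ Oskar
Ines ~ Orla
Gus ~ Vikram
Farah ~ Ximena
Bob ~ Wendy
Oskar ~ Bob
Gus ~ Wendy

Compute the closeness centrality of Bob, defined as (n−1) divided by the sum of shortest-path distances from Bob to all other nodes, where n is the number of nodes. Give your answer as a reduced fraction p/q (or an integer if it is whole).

11/23

Distances from Bob: Dmitri:3, Farah:3, Gus:1, Ines:2, Mona:4, Orla:2, Oskar:1, Udo:2, Vikram:1, Wendy:1, Ximena:3. Sum = 23.
n = 12, so closeness = 11/23.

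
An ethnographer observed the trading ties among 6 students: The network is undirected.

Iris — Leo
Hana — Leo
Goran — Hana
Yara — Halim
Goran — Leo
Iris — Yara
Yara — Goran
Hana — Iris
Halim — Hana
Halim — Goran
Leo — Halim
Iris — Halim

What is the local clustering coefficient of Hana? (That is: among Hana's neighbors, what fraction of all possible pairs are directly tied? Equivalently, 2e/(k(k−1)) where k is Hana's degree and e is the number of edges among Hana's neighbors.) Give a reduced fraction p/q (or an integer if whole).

5/6

Hana's neighbors: Goran, Halim, Iris, and Leo (k = 4).
Possible neighbor pairs: C(4,2) = 6. Edges among them: Goran–Halim, Goran–Leo, Halim–Iris, Halim–Leo, Iris–Leo → e = 5.
Clustering(Hana) = 5/6.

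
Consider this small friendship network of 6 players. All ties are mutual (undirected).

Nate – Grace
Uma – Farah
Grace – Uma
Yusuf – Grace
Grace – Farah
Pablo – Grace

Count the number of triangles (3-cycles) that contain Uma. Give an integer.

Uma's neighbors: Farah and Grace.
Neighbor pairs that are themselves tied: Uma–Farah–Grace. Each forms one triangle with Uma, for 1 in total.

1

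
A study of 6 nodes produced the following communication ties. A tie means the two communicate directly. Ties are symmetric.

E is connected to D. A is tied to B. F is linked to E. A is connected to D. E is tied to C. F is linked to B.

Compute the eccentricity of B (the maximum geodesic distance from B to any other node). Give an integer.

3

Distances from B: A:1, C:3, D:2, E:2, F:1.
The largest is 3 (to C), so the eccentricity of B is 3.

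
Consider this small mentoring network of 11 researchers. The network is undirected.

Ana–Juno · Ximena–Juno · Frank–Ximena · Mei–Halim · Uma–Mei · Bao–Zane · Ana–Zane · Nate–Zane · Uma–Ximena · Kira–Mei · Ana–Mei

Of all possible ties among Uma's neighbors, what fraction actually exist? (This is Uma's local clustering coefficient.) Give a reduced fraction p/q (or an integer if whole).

Uma's neighbors: Mei and Ximena (k = 2).
Possible neighbor pairs: C(2,2) = 1. Edges among them: none → e = 0.
Clustering(Uma) = 0/1.

0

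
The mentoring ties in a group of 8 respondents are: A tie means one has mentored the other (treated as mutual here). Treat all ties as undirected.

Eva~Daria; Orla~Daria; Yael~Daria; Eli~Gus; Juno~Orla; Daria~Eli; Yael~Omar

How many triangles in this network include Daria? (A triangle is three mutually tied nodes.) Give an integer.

Daria's neighbors are Eli, Eva, Orla, and Yael, but none of them are tied to each other, so no triangle contains Daria.

0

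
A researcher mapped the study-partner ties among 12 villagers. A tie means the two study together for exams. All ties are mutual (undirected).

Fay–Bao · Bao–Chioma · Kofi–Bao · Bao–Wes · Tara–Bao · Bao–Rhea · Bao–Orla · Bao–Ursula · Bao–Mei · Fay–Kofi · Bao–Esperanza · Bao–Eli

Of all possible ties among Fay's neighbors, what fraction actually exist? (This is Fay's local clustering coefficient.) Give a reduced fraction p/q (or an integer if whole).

1

Fay's neighbors: Bao and Kofi (k = 2).
Possible neighbor pairs: C(2,2) = 1. Edges among them: Bao–Kofi → e = 1.
Clustering(Fay) = 1/1.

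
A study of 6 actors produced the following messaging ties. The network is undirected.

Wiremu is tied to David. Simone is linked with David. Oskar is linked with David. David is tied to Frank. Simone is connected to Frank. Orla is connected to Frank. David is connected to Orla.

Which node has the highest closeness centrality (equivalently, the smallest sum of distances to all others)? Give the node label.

Farness (sum of distances to all others) for each node — David:5, Frank:7, Orla:8, Oskar:9, Simone:8, Wiremu:9.
The smallest farness is 5, for David, so David has the highest closeness.

David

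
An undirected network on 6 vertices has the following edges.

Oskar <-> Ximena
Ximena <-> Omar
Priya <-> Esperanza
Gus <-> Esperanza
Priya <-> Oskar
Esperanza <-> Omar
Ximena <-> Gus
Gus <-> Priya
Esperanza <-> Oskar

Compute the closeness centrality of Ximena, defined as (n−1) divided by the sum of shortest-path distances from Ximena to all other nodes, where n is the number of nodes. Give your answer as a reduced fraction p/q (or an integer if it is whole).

5/7

Distances from Ximena: Esperanza:2, Gus:1, Omar:1, Oskar:1, Priya:2. Sum = 7.
n = 6, so closeness = 5/7.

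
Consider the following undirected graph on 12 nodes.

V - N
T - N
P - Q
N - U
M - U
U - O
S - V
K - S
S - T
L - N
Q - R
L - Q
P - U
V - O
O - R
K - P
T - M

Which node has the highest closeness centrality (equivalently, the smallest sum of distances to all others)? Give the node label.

Farness (sum of distances to all others) for each node — K:25, L:24, M:25, N:20, O:22, P:21, Q:23, R:26, S:23, T:24, U:19, V:22.
The smallest farness is 19, for U, so U has the highest closeness.

U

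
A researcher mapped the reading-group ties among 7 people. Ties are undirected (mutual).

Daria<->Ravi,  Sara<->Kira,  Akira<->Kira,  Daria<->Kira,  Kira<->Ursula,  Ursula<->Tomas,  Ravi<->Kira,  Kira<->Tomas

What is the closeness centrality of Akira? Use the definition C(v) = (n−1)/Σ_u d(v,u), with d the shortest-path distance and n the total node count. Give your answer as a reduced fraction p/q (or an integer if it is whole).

6/11

Distances from Akira: Daria:2, Kira:1, Ravi:2, Sara:2, Tomas:2, Ursula:2. Sum = 11.
n = 7, so closeness = 6/11.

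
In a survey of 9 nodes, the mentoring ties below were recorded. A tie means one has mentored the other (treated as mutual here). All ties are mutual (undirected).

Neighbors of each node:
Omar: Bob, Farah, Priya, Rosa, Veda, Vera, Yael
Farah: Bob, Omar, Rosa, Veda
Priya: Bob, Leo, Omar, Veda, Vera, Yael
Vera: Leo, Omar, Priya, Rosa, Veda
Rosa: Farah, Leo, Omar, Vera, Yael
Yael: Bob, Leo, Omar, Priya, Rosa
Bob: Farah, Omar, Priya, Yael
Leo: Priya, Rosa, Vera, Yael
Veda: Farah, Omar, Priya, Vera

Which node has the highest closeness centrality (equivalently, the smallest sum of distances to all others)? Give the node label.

Farness (sum of distances to all others) for each node — Bob:12, Farah:12, Leo:12, Omar:9, Priya:10, Rosa:11, Veda:12, Vera:11, Yael:11.
The smallest farness is 9, for Omar, so Omar has the highest closeness.

Omar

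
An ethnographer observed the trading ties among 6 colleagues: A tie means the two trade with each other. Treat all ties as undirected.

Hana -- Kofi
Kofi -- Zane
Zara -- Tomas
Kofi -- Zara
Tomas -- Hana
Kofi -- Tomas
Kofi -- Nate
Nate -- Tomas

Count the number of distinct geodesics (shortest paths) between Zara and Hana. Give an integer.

2

The shortest distance is 2. The length-2 paths are: Zara–Kofi–Hana; Zara–Tomas–Hana.
That gives 2 distinct shortest paths.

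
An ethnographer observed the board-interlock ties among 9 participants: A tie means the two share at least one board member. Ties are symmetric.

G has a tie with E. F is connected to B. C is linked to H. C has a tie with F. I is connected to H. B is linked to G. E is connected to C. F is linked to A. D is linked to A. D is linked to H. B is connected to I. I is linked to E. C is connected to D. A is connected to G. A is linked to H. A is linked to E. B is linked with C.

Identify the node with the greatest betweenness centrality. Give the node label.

A

Unnormalized betweenness of each node: A:29/6, B:17/6, C:25/6, D:1/4, E:25/12, F:3/4, G:5/6, H:25/12, I:7/6.
A has the largest value, 29/6, making it the main broker — the node through which the most shortest paths run.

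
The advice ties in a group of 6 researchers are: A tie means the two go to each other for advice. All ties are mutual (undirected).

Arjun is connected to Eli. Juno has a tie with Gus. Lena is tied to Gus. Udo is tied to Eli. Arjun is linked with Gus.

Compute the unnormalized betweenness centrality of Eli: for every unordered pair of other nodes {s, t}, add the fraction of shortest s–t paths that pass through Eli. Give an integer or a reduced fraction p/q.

4

Pairs whose geodesics pass through Eli — Arjun–Udo: 1; Lena–Udo: 1; Gus–Udo: 1; Udo–Juno: 1.
All other pairs contribute 0.
Summing the contributions gives betweenness(Eli) = 4.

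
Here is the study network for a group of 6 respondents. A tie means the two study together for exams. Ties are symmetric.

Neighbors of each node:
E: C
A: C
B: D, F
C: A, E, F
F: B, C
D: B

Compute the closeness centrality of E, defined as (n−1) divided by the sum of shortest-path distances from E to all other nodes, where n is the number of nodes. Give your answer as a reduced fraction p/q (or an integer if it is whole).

5/12

Distances from E: A:2, B:3, C:1, D:4, F:2. Sum = 12.
n = 6, so closeness = 5/12.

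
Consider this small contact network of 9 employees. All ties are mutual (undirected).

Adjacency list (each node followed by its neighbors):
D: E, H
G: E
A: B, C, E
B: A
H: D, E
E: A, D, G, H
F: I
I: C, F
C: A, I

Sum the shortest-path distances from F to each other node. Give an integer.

29

Distances from F: A:3, B:4, C:2, D:5, E:4, G:5, H:5, I:1.
Sum = 3 + 4 + 2 + 5 + 4 + 5 + 5 + 1 = 29.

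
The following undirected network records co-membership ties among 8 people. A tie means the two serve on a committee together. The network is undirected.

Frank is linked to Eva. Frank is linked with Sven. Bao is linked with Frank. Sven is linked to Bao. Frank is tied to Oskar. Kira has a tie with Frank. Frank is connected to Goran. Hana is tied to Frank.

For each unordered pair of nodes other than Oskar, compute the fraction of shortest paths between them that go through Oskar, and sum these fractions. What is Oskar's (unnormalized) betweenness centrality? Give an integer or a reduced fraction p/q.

No shortest path between any pair of other nodes passes through Oskar.
Summing the contributions gives betweenness(Oskar) = 0.

0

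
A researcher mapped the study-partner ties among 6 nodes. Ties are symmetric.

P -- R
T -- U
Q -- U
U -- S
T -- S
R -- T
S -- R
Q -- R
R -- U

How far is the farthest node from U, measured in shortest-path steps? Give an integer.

Distances from U: P:2, Q:1, R:1, S:1, T:1.
The largest is 2 (to P), so the eccentricity of U is 2.

2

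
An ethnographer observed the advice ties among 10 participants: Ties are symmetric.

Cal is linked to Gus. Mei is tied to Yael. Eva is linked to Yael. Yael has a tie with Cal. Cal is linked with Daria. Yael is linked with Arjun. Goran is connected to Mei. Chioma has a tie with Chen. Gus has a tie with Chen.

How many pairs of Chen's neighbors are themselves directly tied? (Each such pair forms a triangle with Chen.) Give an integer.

0

Chen's neighbors are Chioma and Gus, but none of them are tied to each other, so no triangle contains Chen.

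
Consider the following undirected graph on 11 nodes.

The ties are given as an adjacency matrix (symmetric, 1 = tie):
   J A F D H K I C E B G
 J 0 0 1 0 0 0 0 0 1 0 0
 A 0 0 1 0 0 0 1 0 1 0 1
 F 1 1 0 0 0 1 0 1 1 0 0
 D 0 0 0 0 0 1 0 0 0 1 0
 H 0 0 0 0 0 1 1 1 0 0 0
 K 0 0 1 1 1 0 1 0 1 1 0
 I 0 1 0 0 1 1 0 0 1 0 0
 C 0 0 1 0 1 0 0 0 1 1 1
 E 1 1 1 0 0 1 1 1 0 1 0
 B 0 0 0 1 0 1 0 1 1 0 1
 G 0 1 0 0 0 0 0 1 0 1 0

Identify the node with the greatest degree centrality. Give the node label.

E

Degrees — A:4, B:5, C:5, D:2, E:7, F:5, G:3, H:3, I:4, J:2, K:6.
The maximum is 7, attained only by E.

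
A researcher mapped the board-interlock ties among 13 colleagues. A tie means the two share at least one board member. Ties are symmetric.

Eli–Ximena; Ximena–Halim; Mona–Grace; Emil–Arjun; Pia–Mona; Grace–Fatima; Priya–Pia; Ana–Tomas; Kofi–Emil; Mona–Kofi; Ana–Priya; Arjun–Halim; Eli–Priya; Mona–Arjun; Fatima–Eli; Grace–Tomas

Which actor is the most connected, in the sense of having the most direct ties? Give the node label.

Degrees — Ana:2, Arjun:3, Eli:3, Emil:2, Fatima:2, Grace:3, Halim:2, Kofi:2, Mona:4, Pia:2, Priya:3, Tomas:2, Ximena:2.
The maximum is 4, attained only by Mona.

Mona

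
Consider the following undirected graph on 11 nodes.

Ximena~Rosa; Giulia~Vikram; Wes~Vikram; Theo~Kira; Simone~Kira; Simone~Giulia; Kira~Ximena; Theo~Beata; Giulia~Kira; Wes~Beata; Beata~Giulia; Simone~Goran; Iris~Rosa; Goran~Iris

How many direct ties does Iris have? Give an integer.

Iris is directly tied to Goran and Rosa. That is 2 neighbors, so the degree of Iris is 2.

2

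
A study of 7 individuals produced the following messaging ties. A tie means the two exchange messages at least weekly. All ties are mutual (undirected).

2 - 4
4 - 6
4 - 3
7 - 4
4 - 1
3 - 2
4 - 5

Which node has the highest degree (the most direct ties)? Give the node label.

4

Degrees — 1:1, 2:2, 3:2, 4:6, 5:1, 6:1, 7:1.
The maximum is 6, attained only by 4.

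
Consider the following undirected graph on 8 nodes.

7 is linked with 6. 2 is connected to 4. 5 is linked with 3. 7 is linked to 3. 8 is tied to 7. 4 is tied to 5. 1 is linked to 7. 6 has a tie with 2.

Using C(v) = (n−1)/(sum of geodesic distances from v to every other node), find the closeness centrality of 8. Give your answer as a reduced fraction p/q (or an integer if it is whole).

7/17

Distances from 8: 1:2, 2:3, 3:2, 4:4, 5:3, 6:2, 7:1. Sum = 17.
n = 8, so closeness = 7/17.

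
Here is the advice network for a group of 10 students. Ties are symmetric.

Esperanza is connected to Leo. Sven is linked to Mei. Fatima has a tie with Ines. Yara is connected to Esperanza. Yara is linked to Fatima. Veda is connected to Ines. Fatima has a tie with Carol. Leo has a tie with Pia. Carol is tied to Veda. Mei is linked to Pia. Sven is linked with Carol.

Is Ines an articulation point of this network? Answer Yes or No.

No

Even without Ines, every remaining node can still reach every other (the residual graph is connected), so Ines is not a cut vertex.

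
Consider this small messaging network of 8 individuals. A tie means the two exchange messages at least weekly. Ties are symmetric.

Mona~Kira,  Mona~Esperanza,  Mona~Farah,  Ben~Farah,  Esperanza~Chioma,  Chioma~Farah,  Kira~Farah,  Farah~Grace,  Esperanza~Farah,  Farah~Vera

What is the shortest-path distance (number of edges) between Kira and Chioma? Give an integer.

2

One shortest route is Kira – Farah – Chioma, which uses 2 edges, and Kira and Chioma are not directly tied, so nothing shorter exists. So d(Kira,Chioma) = 2.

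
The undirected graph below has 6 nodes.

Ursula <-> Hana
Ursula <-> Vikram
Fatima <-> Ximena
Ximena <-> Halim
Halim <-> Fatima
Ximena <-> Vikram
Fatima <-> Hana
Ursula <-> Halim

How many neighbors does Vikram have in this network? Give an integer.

Vikram is directly tied to Ursula and Ximena. That is 2 neighbors, so the degree of Vikram is 2.

2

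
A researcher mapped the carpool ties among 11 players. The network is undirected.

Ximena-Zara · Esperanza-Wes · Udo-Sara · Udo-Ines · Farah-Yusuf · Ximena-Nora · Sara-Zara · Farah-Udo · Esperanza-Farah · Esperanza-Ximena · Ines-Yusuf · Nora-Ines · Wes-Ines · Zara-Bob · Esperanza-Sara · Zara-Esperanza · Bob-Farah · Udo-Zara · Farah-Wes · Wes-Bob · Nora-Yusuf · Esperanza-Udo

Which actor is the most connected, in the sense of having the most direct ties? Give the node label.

Degrees — Bob:3, Esperanza:6, Farah:5, Ines:4, Nora:3, Sara:3, Udo:5, Wes:4, Ximena:3, Yusuf:3, Zara:5.
The maximum is 6, attained only by Esperanza.

Esperanza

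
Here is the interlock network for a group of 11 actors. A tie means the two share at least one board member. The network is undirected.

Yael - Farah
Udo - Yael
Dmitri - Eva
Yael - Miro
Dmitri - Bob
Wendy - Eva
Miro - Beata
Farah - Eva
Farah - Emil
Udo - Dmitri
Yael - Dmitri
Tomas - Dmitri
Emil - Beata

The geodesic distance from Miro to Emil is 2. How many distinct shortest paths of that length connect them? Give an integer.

1

The shortest distance is 2, and the only length-2 path is Miro–Beata–Emil. So there is exactly 1 shortest path.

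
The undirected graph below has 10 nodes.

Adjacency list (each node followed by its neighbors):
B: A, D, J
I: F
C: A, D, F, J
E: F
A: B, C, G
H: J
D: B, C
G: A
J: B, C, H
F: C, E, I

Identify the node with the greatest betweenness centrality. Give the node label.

Unnormalized betweenness of each node: A:28/3, B:4, C:22, D:4/3, E:0, F:15, G:0, H:0, I:0, J:28/3.
C has the largest value, 22, making it the main broker — the node through which the most shortest paths run.

C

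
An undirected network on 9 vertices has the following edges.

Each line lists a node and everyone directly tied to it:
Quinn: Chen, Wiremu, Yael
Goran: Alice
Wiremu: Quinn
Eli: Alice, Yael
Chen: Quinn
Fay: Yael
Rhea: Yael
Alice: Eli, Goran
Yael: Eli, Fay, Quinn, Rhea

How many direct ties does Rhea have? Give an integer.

1

Rhea is directly tied to Yael. That is 1 neighbor, so the degree of Rhea is 1.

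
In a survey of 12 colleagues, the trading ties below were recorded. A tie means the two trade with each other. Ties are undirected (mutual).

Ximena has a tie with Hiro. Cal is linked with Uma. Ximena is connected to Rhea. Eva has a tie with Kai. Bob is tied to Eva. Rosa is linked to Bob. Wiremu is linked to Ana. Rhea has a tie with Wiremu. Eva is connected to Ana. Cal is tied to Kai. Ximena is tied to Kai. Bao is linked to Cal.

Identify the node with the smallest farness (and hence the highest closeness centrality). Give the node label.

Farness (sum of distances to all others) for each node — Ana:29, Bao:37, Bob:31, Cal:27, Eva:23, Hiro:35, Kai:21, Rhea:31, Rosa:41, Uma:37, Wiremu:33, Ximena:25.
The smallest farness is 21, for Kai, so Kai has the highest closeness.

Kai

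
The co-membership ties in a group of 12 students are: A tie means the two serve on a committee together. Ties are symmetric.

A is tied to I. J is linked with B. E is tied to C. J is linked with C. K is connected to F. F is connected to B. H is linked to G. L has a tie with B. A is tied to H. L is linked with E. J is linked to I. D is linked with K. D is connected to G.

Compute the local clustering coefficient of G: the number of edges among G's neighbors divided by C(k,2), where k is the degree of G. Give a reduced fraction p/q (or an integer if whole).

0

G's neighbors: D and H (k = 2).
Possible neighbor pairs: C(2,2) = 1. Edges among them: none → e = 0.
Clustering(G) = 0/1.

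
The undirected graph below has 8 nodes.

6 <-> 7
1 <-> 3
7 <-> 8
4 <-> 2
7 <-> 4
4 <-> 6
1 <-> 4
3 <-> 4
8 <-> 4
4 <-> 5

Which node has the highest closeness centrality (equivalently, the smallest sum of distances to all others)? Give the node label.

4

Farness (sum of distances to all others) for each node — 1:12, 2:13, 3:12, 4:7, 5:13, 6:12, 7:11, 8:12.
The smallest farness is 7, for 4, so 4 has the highest closeness.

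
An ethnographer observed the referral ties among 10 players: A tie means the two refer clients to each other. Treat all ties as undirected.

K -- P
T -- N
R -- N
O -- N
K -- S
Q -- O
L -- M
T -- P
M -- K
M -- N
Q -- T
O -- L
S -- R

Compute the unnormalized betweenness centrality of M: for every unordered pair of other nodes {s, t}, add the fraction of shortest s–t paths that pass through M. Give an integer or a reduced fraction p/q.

19/3

Pairs whose geodesics pass through M — O–K: 2/2; T–L: 1/3; P–L: 1; K–N: 1; K–L: 1; S–L: 1; R–L: 1/2; N–L: 1/2.
All other pairs contribute 0.
Summing the contributions gives betweenness(M) = 19/3.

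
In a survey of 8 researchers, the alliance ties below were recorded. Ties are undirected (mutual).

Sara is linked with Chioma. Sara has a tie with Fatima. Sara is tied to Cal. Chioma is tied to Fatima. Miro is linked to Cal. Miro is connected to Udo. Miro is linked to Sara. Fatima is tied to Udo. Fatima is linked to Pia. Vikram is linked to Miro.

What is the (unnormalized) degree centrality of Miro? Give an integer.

4

Miro is directly tied to Cal, Sara, Udo, and Vikram. That is 4 neighbors, so the degree of Miro is 4.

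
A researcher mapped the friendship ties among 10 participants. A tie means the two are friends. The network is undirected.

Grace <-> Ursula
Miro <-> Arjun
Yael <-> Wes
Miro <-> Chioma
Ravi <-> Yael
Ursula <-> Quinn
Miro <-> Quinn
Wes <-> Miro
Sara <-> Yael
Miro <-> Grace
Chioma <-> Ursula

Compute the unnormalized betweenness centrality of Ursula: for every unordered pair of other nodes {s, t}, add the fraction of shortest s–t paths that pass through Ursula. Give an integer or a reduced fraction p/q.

3/2

Pairs whose geodesics pass through Ursula — Chioma–Quinn: 1/2; Chioma–Grace: 1/2; Quinn–Grace: 1/2.
All other pairs contribute 0.
Summing the contributions gives betweenness(Ursula) = 3/2.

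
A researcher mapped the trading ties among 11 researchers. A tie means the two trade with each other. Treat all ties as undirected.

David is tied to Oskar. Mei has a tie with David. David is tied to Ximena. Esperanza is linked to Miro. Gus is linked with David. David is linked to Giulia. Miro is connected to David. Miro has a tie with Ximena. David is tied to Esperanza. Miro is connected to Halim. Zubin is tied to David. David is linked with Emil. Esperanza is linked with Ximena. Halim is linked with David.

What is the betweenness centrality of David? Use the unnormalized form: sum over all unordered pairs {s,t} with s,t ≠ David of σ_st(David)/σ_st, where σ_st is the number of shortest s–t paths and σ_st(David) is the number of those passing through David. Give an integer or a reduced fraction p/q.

40

Pairs whose geodesics pass through David — Halim–Oskar: 1; Halim–Giulia: 1; Halim–Gus: 1; Halim–Ximena: 1/2; Halim–Zubin: 1; Halim–Esperanza: 1/2; Halim–Emil: 1; Halim–Mei: 1; Oskar–Giulia: 1; Oskar–Gus: 1; Oskar–Ximena: 1; Oskar–Zubin: 1; Oskar–Miro: 1; Oskar–Esperanza: 1 … (+27 more pairs).
All other pairs contribute 0.
Summing the contributions gives betweenness(David) = 40.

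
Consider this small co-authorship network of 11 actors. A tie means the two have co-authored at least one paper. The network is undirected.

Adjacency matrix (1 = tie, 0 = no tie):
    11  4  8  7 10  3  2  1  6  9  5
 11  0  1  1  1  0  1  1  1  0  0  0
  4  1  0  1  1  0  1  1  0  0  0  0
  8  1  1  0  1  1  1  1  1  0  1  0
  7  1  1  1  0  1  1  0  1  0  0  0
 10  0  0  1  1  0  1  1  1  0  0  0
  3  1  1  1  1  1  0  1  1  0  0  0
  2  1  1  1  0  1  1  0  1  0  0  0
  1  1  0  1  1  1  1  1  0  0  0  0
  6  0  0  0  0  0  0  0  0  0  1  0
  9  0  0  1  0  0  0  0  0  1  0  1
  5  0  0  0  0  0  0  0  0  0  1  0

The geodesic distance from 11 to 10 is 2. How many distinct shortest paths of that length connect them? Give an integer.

The shortest distance is 2. The length-2 paths are: 11–8–10; 11–7–10; 11–3–10; 11–2–10; 11–1–10.
That gives 5 distinct shortest paths.

5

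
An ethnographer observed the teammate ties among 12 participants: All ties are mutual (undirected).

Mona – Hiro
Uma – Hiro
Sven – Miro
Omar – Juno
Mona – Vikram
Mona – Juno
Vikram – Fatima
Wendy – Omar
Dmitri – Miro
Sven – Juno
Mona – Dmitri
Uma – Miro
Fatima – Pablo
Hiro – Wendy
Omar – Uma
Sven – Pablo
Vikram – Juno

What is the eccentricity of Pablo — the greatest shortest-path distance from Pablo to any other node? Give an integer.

Distances from Pablo: Dmitri:3, Fatima:1, Hiro:4, Juno:2, Miro:2, Mona:3, Omar:3, Sven:1, Uma:3, Vikram:2, Wendy:4.
The largest is 4 (to Wendy and Hiro), so the eccentricity of Pablo is 4.

4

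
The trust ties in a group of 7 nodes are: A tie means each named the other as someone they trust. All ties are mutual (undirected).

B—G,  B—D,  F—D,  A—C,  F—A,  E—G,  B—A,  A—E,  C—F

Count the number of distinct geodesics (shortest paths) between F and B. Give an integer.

2

The shortest distance is 2. The length-2 paths are: F–A–B; F–D–B.
That gives 2 distinct shortest paths.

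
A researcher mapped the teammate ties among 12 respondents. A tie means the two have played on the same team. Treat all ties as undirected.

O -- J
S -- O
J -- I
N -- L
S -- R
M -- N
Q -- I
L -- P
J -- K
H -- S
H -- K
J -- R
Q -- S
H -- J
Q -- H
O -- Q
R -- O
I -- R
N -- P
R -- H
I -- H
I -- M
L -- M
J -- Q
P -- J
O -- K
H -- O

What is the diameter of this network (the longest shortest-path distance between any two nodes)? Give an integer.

4

Eccentricity of each node (its greatest distance to any other): H:3, I:2, J:2, K:3, L:4, M:3, N:4, O:3, P:3, Q:3, R:3, S:4.
The maximum eccentricity is 4, realized for instance by the pair S–L via S – Q – J – P – L. So the diameter is 4.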